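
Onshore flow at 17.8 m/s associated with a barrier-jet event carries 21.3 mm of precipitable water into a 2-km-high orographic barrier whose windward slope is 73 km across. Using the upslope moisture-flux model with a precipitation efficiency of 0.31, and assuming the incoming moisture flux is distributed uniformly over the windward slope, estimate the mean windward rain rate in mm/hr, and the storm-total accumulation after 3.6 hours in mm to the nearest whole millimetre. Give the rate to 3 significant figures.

R ≈ 5.80 mm/hr; total ≈ 21 mm

Incoming column moisture flux per unit ridge length: F = V × PW = 17.8 × 21.3 = 379.14 mm·m/s.
Spread over the 73 km slope with efficiency ε = 0.31: R = ε·F/W = 0.31 × 379.14 / 73000 m = 1.610e-03 mm/s.
R = 1.610e-03 × 3600 = 5.80 mm/hr.
Over 3.6 h: total = 5.80 × 3.6 = 20.88 ≈ 21 mm.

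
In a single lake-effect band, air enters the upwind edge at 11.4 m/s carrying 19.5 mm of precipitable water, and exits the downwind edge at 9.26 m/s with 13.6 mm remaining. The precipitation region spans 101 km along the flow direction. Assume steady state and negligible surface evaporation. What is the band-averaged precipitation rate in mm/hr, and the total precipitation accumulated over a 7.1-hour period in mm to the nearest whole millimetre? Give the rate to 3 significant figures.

R ≈ 3.43 mm/hr; total ≈ 24 mm

Column moisture flux per unit crosswind length is F = V × PW.
Inflow: F_in = 11.4 × 19.5 = 222.3 mm·m/s
Outflow: F_out = 9.26 × 13.6 = 125.936 mm·m/s
Steady-state rate R = (F_in − F_out)/L = (222.3 − 125.936) / 101000 m = 9.541e-04 mm/s.
R = 9.541e-04 × 3600 = 3.43 mm/hr.
Over 7.1 h: total = 3.43 × 7.1 = 24.353 ≈ 24 mm.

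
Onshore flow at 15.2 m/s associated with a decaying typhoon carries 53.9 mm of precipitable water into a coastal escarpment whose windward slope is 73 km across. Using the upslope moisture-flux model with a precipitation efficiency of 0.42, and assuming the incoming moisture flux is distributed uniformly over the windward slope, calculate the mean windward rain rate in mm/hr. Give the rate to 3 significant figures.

Incoming column moisture flux per unit ridge length: F = V × PW = 15.2 × 53.9 = 819.28 mm·m/s.
Spread over the 73 km slope with efficiency ε = 0.42: R = ε·F/W = 0.42 × 819.28 / 73000 m = 4.714e-03 mm/s.
R = 4.714e-03 × 3600 = 17.0 mm/hr.

R ≈ 17.0 mm/hr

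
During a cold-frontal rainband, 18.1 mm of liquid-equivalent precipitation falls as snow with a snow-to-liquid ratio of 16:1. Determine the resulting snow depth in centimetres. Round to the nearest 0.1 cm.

snow depth ≈ 29.0 cm

Snow depth = liquid × ratio = 18.1 mm × 16 = 289.6 mm = 29.0 cm.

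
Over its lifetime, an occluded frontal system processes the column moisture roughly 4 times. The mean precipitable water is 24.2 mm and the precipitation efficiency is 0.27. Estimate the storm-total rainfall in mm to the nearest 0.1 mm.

rainfall ≈ 26.1 mm

Each cycle deposits ε × PW = 0.27 × 24.2 = 6.534 mm.
Over 4 cycles: 4 × 6.534 = 26.1 mm.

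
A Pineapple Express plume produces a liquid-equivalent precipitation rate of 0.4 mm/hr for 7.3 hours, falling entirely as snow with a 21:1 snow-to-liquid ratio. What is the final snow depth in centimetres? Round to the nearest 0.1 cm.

Liquid-equivalent depth = 0.4 × 7.3 = 2.92 mm.
Snow depth = 2.92 mm × 21 = 61.32 mm = 6.1 cm.

snow depth ≈ 6.1 cm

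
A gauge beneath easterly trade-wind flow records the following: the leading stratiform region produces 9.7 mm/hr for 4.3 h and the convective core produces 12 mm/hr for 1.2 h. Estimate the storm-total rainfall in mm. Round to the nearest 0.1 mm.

total ≈ 56.1 mm

Total = Σ Rᵢ Δtᵢ = 9.7 × 4.3 + 12 × 1.2
      = 41.71 + 14.4 = 56.1 mm.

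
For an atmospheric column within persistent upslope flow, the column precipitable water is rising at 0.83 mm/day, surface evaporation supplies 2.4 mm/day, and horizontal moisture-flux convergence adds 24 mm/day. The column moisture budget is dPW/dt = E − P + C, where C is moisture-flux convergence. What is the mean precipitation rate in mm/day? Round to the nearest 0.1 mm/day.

dPW/dt = +0.83 mm/day.
P = E + C − dPW/dt = 2.4 + (24) − (+0.83) = 25.6 mm/day.

P ≈ 25.6 mm/day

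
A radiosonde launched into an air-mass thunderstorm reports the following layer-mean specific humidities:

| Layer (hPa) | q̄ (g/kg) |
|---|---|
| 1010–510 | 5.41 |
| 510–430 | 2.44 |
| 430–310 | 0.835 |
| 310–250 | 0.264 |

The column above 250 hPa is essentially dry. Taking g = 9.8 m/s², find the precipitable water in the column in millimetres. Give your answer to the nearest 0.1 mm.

Precipitable water is the column-integrated vapour mass per unit area: PW = (1/g) Σ q̄ Δp, with q in kg/kg and Δp in Pa (1 kg/m² of water = 1 mm).
Layer 1010–510 hPa: Δp = 500 hPa = 50000 Pa, q̄ = 0.00541 kg/kg → 0.00541 × 50000 / 9.8 = 27.60 mm
Layer 510–430 hPa: Δp = 80 hPa = 8000 Pa, q̄ = 0.00244 kg/kg → 0.00244 × 8000 / 9.8 = 1.99 mm
Layer 430–310 hPa: Δp = 120 hPa = 12000 Pa, q̄ = 0.000835 kg/kg → 0.000835 × 12000 / 9.8 = 1.02 mm
Layer 310–250 hPa: Δp = 60 hPa = 6000 Pa, q̄ = 0.000264 kg/kg → 0.000264 × 6000 / 9.8 = 0.16 mm
PW = 27.60 + 1.99 + 1.02 + 0.16 = 30.77 ≈ 30.8 mm.

PW ≈ 30.8 mm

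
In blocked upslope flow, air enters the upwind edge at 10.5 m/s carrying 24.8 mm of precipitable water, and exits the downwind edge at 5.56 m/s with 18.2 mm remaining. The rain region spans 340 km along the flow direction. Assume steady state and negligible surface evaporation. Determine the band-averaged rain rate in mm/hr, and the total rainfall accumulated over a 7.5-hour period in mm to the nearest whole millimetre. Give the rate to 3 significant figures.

R ≈ 1.69 mm/hr; total ≈ 13 mm

Column moisture flux per unit crosswind length is F = V × PW.
Inflow: F_in = 10.5 × 24.8 = 260.4 mm·m/s
Outflow: F_out = 5.56 × 18.2 = 101.192 mm·m/s
Steady-state rate R = (F_in − F_out)/L = (260.4 − 101.192) / 340000 m = 4.683e-04 mm/s.
R = 4.683e-04 × 3600 = 1.69 mm/hr.
Over 7.5 h: total = 1.69 × 7.5 = 12.675 ≈ 13 mm.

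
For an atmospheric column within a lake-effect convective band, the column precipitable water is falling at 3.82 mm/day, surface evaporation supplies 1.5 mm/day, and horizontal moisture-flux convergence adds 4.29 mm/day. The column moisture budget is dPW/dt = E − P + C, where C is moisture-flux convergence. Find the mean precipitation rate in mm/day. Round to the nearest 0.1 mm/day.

P ≈ 9.6 mm/day

dPW/dt = -3.82 mm/day.
P = E + C − dPW/dt = 1.5 + (4.29) − (-3.82) = 9.6 mm/day.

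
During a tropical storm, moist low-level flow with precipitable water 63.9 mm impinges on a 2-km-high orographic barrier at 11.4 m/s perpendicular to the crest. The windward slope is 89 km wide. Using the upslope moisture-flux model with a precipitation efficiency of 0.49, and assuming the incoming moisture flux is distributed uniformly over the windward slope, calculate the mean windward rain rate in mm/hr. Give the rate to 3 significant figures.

Incoming column moisture flux per unit ridge length: F = V × PW = 11.4 × 63.9 = 728.46 mm·m/s.
Spread over the 89 km slope with efficiency ε = 0.49: R = ε·F/W = 0.49 × 728.46 / 89000 m = 4.011e-03 mm/s.
R = 4.011e-03 × 3600 = 14.4 mm/hr.

R ≈ 14.4 mm/hr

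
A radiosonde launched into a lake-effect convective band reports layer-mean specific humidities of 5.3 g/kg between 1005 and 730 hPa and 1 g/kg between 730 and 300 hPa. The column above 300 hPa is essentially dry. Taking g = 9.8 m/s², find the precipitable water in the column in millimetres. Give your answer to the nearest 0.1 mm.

Precipitable water is the column-integrated vapour mass per unit area: PW = (1/g) Σ q̄ Δp, with q in kg/kg and Δp in Pa (1 kg/m² of water = 1 mm).
Layer 1005–730 hPa: Δp = 275 hPa = 27500 Pa, q̄ = 0.0053 kg/kg → 0.0053 × 27500 / 9.8 = 14.87 mm
Layer 730–300 hPa: Δp = 430 hPa = 43000 Pa, q̄ = 0.001 kg/kg → 0.001 × 43000 / 9.8 = 4.39 mm
PW = 14.87 + 4.39 = 19.26 ≈ 19.3 mm.

PW ≈ 19.3 mm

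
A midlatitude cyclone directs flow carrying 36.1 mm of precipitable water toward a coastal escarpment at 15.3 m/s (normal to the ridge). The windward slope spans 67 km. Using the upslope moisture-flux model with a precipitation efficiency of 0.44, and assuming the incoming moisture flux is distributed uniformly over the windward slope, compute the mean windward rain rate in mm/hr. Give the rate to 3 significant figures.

Incoming column moisture flux per unit ridge length: F = V × PW = 15.3 × 36.1 = 552.33 mm·m/s.
Spread over the 67 km slope with efficiency ε = 0.44: R = ε·F/W = 0.44 × 552.33 / 67000 m = 3.627e-03 mm/s.
R = 3.627e-03 × 3600 = 13.1 mm/hr.

R ≈ 13.1 mm/hr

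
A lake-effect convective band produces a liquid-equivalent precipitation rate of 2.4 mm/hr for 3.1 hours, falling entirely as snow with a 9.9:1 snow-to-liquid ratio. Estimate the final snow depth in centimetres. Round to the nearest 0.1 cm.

snow depth ≈ 7.4 cm

Liquid-equivalent depth = 2.4 × 3.1 = 7.44 mm.
Snow depth = 7.44 mm × 9.9 = 73.656 mm = 7.4 cm.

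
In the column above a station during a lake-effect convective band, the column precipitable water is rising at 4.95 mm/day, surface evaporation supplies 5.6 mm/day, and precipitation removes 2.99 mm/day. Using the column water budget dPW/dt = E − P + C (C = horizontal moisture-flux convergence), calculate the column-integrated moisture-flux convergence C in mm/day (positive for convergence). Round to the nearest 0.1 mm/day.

dPW/dt = +4.95 mm/day.
C = dPW/dt − E + P = (+4.95) − 5.6 + 2.99 = 2.3 mm/day.

C ≈ 2.3 mm/day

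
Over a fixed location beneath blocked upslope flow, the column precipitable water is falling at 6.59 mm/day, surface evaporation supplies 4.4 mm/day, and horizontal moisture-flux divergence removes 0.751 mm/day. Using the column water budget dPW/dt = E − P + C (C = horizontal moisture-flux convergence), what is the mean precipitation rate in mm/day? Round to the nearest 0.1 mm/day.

P ≈ 10.2 mm/day

dPW/dt = -6.59 mm/day.
P = E + C − dPW/dt = 4.4 + (-0.751) − (-6.59) = 10.2 mm/day.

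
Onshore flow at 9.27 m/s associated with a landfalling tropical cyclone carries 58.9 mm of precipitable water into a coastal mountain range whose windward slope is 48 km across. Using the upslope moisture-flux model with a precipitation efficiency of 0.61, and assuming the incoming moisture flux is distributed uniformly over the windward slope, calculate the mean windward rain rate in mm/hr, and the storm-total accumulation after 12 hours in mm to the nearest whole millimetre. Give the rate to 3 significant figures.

R ≈ 25.0 mm/hr; total ≈ 300 mm

Incoming column moisture flux per unit ridge length: F = V × PW = 9.27 × 58.9 = 546.003 mm·m/s.
Spread over the 48 km slope with efficiency ε = 0.61: R = ε·F/W = 0.61 × 546.003 / 48000 m = 6.939e-03 mm/s.
R = 6.939e-03 × 3600 = 25.0 mm/hr.
Over 12 h: total = 25.0 × 12 = 300 mm.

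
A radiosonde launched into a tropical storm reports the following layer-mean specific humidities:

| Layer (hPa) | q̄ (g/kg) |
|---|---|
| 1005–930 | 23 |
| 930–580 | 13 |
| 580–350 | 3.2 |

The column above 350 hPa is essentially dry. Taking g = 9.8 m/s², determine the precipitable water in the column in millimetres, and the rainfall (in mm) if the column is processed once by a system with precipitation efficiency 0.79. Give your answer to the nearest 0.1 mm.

PW ≈ 71.5 mm; rainfall ≈ 56.5 mm

Precipitable water is the column-integrated vapour mass per unit area: PW = (1/g) Σ q̄ Δp, with q in kg/kg and Δp in Pa (1 kg/m² of water = 1 mm).
Layer 1005–930 hPa: Δp = 75 hPa = 7500 Pa, q̄ = 0.023 kg/kg → 0.023 × 7500 / 9.8 = 17.60 mm
Layer 930–580 hPa: Δp = 350 hPa = 35000 Pa, q̄ = 0.013 kg/kg → 0.013 × 35000 / 9.8 = 46.43 mm
Layer 580–350 hPa: Δp = 230 hPa = 23000 Pa, q̄ = 0.0032 kg/kg → 0.0032 × 23000 / 9.8 = 7.51 mm
PW = 17.60 + 46.43 + 7.51 = 71.54 ≈ 71.5 mm.
Rainfall = ε × PW = 0.79 × 71.5 = 56.5 mm.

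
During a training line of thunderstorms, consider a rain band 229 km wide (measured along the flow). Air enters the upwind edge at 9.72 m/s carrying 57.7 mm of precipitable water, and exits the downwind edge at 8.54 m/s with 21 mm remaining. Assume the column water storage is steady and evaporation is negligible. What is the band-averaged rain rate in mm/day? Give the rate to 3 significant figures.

Column moisture flux per unit crosswind length is F = V × PW.
Inflow: F_in = 9.72 × 57.7 = 560.844 mm·m/s
Outflow: F_out = 8.54 × 21 = 179.34 mm·m/s
Steady-state rate R = (F_in − F_out)/L = (560.844 − 179.34) / 229000 m = 1.666e-03 mm/s.
R = 1.666e-03 × 3600 × 24 = 144 mm/day.

R ≈ 144 mm/day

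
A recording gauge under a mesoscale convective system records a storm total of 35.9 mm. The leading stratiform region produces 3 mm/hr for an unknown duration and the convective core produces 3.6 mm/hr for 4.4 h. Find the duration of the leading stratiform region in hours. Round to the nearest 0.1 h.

Known phases: 3.6 × 4.4 = 15.84 mm.
Remaining depth = 35.9 − 15.84 = 20.06 mm.
Duration = 20.06 / 3 = 6.7 h.

duration ≈ 6.7 h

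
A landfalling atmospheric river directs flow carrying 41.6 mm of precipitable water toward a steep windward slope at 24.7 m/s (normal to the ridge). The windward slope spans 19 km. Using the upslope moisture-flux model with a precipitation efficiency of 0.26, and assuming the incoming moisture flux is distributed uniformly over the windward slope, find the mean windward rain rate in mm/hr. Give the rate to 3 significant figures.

R ≈ 50.6 mm/hr

Incoming column moisture flux per unit ridge length: F = V × PW = 24.7 × 41.6 = 1027.52 mm·m/s.
Spread over the 19 km slope with efficiency ε = 0.26: R = ε·F/W = 0.26 × 1027.52 / 19000 m = 1.406e-02 mm/s.
R = 1.406e-02 × 3600 = 50.6 mm/hr.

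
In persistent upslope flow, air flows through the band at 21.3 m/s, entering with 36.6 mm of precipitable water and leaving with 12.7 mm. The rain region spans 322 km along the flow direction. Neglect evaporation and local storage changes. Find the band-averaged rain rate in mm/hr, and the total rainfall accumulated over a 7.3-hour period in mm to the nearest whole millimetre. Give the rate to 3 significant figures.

R ≈ 5.69 mm/hr; total ≈ 42 mm

Column moisture flux per unit crosswind length is F = V × PW.
Inflow: F_in = 21.3 × 36.6 = 779.58 mm·m/s
Outflow: F_out = 21.3 × 12.7 = 270.51 mm·m/s
Steady-state rate R = (F_in − F_out)/L = (779.58 − 270.51) / 322000 m = 1.581e-03 mm/s.
R = 1.581e-03 × 3600 = 5.69 mm/hr.
Over 7.3 h: total = 5.69 × 7.3 = 41.537 ≈ 42 mm.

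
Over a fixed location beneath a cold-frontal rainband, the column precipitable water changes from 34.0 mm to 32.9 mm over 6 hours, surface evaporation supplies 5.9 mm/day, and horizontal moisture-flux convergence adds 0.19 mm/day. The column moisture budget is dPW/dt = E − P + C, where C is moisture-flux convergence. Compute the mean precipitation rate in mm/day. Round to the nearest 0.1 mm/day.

P ≈ 10.5 mm/day

dPW/dt = (32.9 − 34.0) mm / (6/24 day) = -4.400 mm/day.
P = E + C − dPW/dt = 5.9 + (0.19) − (-4.400) = 10.5 mm/day.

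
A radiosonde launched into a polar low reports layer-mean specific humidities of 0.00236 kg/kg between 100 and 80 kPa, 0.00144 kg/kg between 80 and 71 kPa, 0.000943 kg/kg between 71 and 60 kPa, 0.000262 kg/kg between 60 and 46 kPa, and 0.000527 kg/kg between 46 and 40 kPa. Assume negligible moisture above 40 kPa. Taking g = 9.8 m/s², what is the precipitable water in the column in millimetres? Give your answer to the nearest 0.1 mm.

Precipitable water is the column-integrated vapour mass per unit area: PW = (1/g) Σ q̄ Δp, with q in kg/kg and Δp in Pa (1 kg/m² of water = 1 mm).
Layer 100–80 kPa: Δp = 200 hPa = 20000 Pa, q̄ = 0.00236 kg/kg → 0.00236 × 20000 / 9.8 = 4.82 mm
Layer 80–71 kPa: Δp = 90 hPa = 9000 Pa, q̄ = 0.00144 kg/kg → 0.00144 × 9000 / 9.8 = 1.32 mm
Layer 71–60 kPa: Δp = 110 hPa = 11000 Pa, q̄ = 0.000943 kg/kg → 0.000943 × 11000 / 9.8 = 1.06 mm
Layer 60–46 kPa: Δp = 140 hPa = 14000 Pa, q̄ = 0.000262 kg/kg → 0.000262 × 14000 / 9.8 = 0.37 mm
Layer 46–40 kPa: Δp = 60 hPa = 6000 Pa, q̄ = 0.000527 kg/kg → 0.000527 × 6000 / 9.8 = 0.32 mm
PW = 4.82 + 1.32 + 1.06 + 0.37 + 0.32 = 7.89 ≈ 7.9 mm.

PW ≈ 7.9 mm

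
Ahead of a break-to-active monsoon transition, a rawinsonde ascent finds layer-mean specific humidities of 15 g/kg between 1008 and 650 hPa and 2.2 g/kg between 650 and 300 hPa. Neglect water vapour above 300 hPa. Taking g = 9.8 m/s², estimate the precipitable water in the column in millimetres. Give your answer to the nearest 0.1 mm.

PW ≈ 62.7 mm

Precipitable water is the column-integrated vapour mass per unit area: PW = (1/g) Σ q̄ Δp, with q in kg/kg and Δp in Pa (1 kg/m² of water = 1 mm).
Layer 1008–650 hPa: Δp = 358 hPa = 35800 Pa, q̄ = 0.015 kg/kg → 0.015 × 35800 / 9.8 = 54.80 mm
Layer 650–300 hPa: Δp = 350 hPa = 35000 Pa, q̄ = 0.0022 kg/kg → 0.0022 × 35000 / 9.8 = 7.86 mm
PW = 54.80 + 7.86 = 62.66 ≈ 62.7 mm.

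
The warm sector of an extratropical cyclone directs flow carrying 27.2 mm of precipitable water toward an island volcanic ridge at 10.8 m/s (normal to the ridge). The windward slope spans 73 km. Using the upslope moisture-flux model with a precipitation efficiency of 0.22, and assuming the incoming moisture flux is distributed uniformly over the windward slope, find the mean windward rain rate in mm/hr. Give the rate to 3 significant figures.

Incoming column moisture flux per unit ridge length: F = V × PW = 10.8 × 27.2 = 293.76 mm·m/s.
Spread over the 73 km slope with efficiency ε = 0.22: R = ε·F/W = 0.22 × 293.76 / 73000 m = 8.853e-04 mm/s.
R = 8.853e-04 × 3600 = 3.19 mm/hr.

R ≈ 3.19 mm/hr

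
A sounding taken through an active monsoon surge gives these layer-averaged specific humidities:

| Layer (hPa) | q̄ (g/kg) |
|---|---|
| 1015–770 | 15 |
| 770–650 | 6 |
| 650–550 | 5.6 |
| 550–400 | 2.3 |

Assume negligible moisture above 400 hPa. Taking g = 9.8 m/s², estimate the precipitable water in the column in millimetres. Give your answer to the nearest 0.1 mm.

PW ≈ 54.1 mm

Precipitable water is the column-integrated vapour mass per unit area: PW = (1/g) Σ q̄ Δp, with q in kg/kg and Δp in Pa (1 kg/m² of water = 1 mm).
Layer 1015–770 hPa: Δp = 245 hPa = 24500 Pa, q̄ = 0.015 kg/kg → 0.015 × 24500 / 9.8 = 37.50 mm
Layer 770–650 hPa: Δp = 120 hPa = 12000 Pa, q̄ = 0.006 kg/kg → 0.006 × 12000 / 9.8 = 7.35 mm
Layer 650–550 hPa: Δp = 100 hPa = 10000 Pa, q̄ = 0.0056 kg/kg → 0.0056 × 10000 / 9.8 = 5.71 mm
Layer 550–400 hPa: Δp = 150 hPa = 15000 Pa, q̄ = 0.0023 kg/kg → 0.0023 × 15000 / 9.8 = 3.52 mm
PW = 37.50 + 7.35 + 5.71 + 3.52 = 54.08 ≈ 54.1 mm.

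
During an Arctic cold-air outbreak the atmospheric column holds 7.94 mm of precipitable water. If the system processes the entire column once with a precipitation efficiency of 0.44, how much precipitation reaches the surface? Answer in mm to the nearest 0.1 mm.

Precipitation = ε × PW = 0.44 × 7.94 = 3.5 mm.

precipitation ≈ 3.5 mm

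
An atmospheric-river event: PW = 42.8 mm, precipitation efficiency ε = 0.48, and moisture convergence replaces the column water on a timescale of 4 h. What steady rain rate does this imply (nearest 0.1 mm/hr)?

Each overturning extracts ε × PW = 0.48 × 42.8 = 20.544 mm.
Rate = ε·PW / τ = 20.544 / 4 h = 5.1 mm/hr.

R ≈ 5.1 mm/hr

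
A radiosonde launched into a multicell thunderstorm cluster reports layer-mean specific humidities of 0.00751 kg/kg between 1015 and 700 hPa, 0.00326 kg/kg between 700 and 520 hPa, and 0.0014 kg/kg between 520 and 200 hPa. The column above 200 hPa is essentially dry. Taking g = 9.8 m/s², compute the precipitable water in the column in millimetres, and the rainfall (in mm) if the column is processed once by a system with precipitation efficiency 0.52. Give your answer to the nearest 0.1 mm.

Precipitable water is the column-integrated vapour mass per unit area: PW = (1/g) Σ q̄ Δp, with q in kg/kg and Δp in Pa (1 kg/m² of water = 1 mm).
Layer 1015–700 hPa: Δp = 315 hPa = 31500 Pa, q̄ = 0.00751 kg/kg → 0.00751 × 31500 / 9.8 = 24.14 mm
Layer 700–520 hPa: Δp = 180 hPa = 18000 Pa, q̄ = 0.00326 kg/kg → 0.00326 × 18000 / 9.8 = 5.99 mm
Layer 520–200 hPa: Δp = 320 hPa = 32000 Pa, q̄ = 0.0014 kg/kg → 0.0014 × 32000 / 9.8 = 4.57 mm
PW = 24.14 + 5.99 + 4.57 = 34.70 ≈ 34.7 mm.
Rainfall = ε × PW = 0.52 × 34.7 = 18.0 mm.

PW ≈ 34.7 mm; rainfall ≈ 18.0 mm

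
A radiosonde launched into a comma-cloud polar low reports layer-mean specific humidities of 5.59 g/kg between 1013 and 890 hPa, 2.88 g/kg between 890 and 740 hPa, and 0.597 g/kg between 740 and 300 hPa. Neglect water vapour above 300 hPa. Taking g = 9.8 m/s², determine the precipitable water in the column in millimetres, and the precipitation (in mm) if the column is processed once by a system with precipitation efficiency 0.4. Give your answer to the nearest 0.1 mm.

PW ≈ 14.1 mm; precipitation ≈ 5.6 mm

Precipitable water is the column-integrated vapour mass per unit area: PW = (1/g) Σ q̄ Δp, with q in kg/kg and Δp in Pa (1 kg/m² of water = 1 mm).
Layer 1013–890 hPa: Δp = 123 hPa = 12300 Pa, q̄ = 0.00559 kg/kg → 0.00559 × 12300 / 9.8 = 7.02 mm
Layer 890–740 hPa: Δp = 150 hPa = 15000 Pa, q̄ = 0.00288 kg/kg → 0.00288 × 15000 / 9.8 = 4.41 mm
Layer 740–300 hPa: Δp = 440 hPa = 44000 Pa, q̄ = 0.000597 kg/kg → 0.000597 × 44000 / 9.8 = 2.68 mm
PW = 7.02 + 4.41 + 2.68 = 14.11 ≈ 14.1 mm.
Precipitation = ε × PW = 0.4 × 14.1 = 5.6 mm.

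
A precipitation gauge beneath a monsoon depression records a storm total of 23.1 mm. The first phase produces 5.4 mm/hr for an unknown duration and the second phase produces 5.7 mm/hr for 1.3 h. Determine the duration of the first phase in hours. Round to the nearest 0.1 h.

duration ≈ 2.9 h

Known phases: 5.7 × 1.3 = 7.41 mm.
Remaining depth = 23.1 − 7.41 = 15.69 mm.
Duration = 15.69 / 5.4 = 2.9 h.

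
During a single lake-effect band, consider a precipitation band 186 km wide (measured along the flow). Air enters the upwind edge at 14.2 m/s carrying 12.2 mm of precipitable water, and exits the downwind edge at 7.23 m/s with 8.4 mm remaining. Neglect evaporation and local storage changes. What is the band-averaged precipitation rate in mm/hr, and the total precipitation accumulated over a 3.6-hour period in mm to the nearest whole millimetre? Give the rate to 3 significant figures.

Column moisture flux per unit crosswind length is F = V × PW.
Inflow: F_in = 14.2 × 12.2 = 173.24 mm·m/s
Outflow: F_out = 7.23 × 8.4 = 60.732 mm·m/s
Steady-state rate R = (F_in − F_out)/L = (173.24 − 60.732) / 186000 m = 6.049e-04 mm/s.
R = 6.049e-04 × 3600 = 2.18 mm/hr.
Over 3.6 h: total = 2.18 × 3.6 = 7.848 ≈ 8 mm.

R ≈ 2.18 mm/hr; total ≈ 8 mm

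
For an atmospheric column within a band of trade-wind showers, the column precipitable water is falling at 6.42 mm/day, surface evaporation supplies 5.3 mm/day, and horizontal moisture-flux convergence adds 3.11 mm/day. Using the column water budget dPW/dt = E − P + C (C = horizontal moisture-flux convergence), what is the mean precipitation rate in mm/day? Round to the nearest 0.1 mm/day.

dPW/dt = -6.42 mm/day.
P = E + C − dPW/dt = 5.3 + (3.11) − (-6.42) = 14.8 mm/day.

P ≈ 14.8 mm/day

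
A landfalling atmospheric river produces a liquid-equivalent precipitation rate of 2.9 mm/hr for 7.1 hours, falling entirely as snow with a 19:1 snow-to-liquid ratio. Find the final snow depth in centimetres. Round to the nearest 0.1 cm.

snow depth ≈ 39.1 cm

Liquid-equivalent depth = 2.9 × 7.1 = 20.59 mm.
Snow depth = 20.59 mm × 19 = 391.21 mm = 39.1 cm.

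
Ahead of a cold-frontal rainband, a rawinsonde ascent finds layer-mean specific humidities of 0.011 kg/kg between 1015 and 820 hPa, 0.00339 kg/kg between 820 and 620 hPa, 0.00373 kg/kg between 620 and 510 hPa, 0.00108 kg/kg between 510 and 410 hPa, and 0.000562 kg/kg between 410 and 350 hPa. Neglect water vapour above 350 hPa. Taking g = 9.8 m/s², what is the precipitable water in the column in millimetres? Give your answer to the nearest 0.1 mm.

PW ≈ 34.4 mm

Precipitable water is the column-integrated vapour mass per unit area: PW = (1/g) Σ q̄ Δp, with q in kg/kg and Δp in Pa (1 kg/m² of water = 1 mm).
Layer 1015–820 hPa: Δp = 195 hPa = 19500 Pa, q̄ = 0.011 kg/kg → 0.011 × 19500 / 9.8 = 21.89 mm
Layer 820–620 hPa: Δp = 200 hPa = 20000 Pa, q̄ = 0.00339 kg/kg → 0.00339 × 20000 / 9.8 = 6.92 mm
Layer 620–510 hPa: Δp = 110 hPa = 11000 Pa, q̄ = 0.00373 kg/kg → 0.00373 × 11000 / 9.8 = 4.19 mm
Layer 510–410 hPa: Δp = 100 hPa = 10000 Pa, q̄ = 0.00108 kg/kg → 0.00108 × 10000 / 9.8 = 1.10 mm
Layer 410–350 hPa: Δp = 60 hPa = 6000 Pa, q̄ = 0.000562 kg/kg → 0.000562 × 6000 / 9.8 = 0.34 mm
PW = 21.89 + 6.92 + 4.19 + 1.10 + 0.34 = 34.44 ≈ 34.4 mm.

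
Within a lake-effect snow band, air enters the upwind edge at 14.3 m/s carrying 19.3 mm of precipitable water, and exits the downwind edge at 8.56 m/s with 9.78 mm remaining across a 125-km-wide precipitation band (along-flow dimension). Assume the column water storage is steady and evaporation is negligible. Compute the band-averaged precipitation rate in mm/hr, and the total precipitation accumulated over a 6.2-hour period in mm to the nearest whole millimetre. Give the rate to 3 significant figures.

R ≈ 5.54 mm/hr; total ≈ 34 mm

Column moisture flux per unit crosswind length is F = V × PW.
Inflow: F_in = 14.3 × 19.3 = 275.99 mm·m/s
Outflow: F_out = 8.56 × 9.78 = 83.7168 mm·m/s
Steady-state rate R = (F_in − F_out)/L = (275.99 − 83.7168) / 125000 m = 1.538e-03 mm/s.
R = 1.538e-03 × 3600 = 5.54 mm/hr.
Over 6.2 h: total = 5.54 × 6.2 = 34.348 ≈ 34 mm.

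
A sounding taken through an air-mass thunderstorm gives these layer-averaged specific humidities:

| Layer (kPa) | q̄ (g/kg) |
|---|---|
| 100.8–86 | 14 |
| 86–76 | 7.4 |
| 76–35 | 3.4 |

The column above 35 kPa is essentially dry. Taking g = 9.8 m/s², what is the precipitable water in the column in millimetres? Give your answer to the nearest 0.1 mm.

PW ≈ 42.9 mm

Precipitable water is the column-integrated vapour mass per unit area: PW = (1/g) Σ q̄ Δp, with q in kg/kg and Δp in Pa (1 kg/m² of water = 1 mm).
Layer 100.8–86 kPa: Δp = 148 hPa = 14800 Pa, q̄ = 0.014 kg/kg → 0.014 × 14800 / 9.8 = 21.14 mm
Layer 86–76 kPa: Δp = 100 hPa = 10000 Pa, q̄ = 0.0074 kg/kg → 0.0074 × 10000 / 9.8 = 7.55 mm
Layer 76–35 kPa: Δp = 410 hPa = 41000 Pa, q̄ = 0.0034 kg/kg → 0.0034 × 41000 / 9.8 = 14.22 mm
PW = 21.14 + 7.55 + 14.22 = 42.91 ≈ 42.9 mm.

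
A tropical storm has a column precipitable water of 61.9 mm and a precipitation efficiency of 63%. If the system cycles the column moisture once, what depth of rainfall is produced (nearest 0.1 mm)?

Rainfall = ε × PW = 0.63 × 61.9 = 39.0 mm.

rainfall ≈ 39.0 mm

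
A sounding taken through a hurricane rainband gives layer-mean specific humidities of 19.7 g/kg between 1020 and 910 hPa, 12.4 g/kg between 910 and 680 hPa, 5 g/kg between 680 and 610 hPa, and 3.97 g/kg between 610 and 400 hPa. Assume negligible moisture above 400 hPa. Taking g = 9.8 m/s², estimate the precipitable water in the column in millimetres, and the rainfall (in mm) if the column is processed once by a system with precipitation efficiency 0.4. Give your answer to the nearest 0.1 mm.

Precipitable water is the column-integrated vapour mass per unit area: PW = (1/g) Σ q̄ Δp, with q in kg/kg and Δp in Pa (1 kg/m² of water = 1 mm).
Layer 1020–910 hPa: Δp = 110 hPa = 11000 Pa, q̄ = 0.0197 kg/kg → 0.0197 × 11000 / 9.8 = 22.11 mm
Layer 910–680 hPa: Δp = 230 hPa = 23000 Pa, q̄ = 0.0124 kg/kg → 0.0124 × 23000 / 9.8 = 29.10 mm
Layer 680–610 hPa: Δp = 70 hPa = 7000 Pa, q̄ = 0.005 kg/kg → 0.005 × 7000 / 9.8 = 3.57 mm
Layer 610–400 hPa: Δp = 210 hPa = 21000 Pa, q̄ = 0.00397 kg/kg → 0.00397 × 21000 / 9.8 = 8.51 mm
PW = 22.11 + 29.10 + 3.57 + 8.51 = 63.29 ≈ 63.3 mm.
Rainfall = ε × PW = 0.4 × 63.3 = 25.3 mm.

PW ≈ 63.3 mm; rainfall ≈ 25.3 mm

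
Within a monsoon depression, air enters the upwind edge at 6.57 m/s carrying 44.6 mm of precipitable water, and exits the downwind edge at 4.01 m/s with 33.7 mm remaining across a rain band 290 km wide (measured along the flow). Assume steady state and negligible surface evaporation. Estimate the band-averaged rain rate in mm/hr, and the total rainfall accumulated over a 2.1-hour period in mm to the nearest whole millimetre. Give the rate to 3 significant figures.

R ≈ 1.96 mm/hr; total ≈ 4 mm

Column moisture flux per unit crosswind length is F = V × PW.
Inflow: F_in = 6.57 × 44.6 = 293.022 mm·m/s
Outflow: F_out = 4.01 × 33.7 = 135.137 mm·m/s
Steady-state rate R = (F_in − F_out)/L = (293.022 − 135.137) / 290000 m = 5.444e-04 mm/s.
R = 5.444e-04 × 3600 = 1.96 mm/hr.
Over 2.1 h: total = 1.96 × 2.1 = 4.116 ≈ 4 mm.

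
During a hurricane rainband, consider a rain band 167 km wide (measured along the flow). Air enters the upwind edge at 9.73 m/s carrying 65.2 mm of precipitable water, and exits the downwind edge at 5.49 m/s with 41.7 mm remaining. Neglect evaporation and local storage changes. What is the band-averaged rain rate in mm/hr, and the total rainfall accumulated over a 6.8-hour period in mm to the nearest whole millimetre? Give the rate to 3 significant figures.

R ≈ 8.74 mm/hr; total ≈ 59 mm

Column moisture flux per unit crosswind length is F = V × PW.
Inflow: F_in = 9.73 × 65.2 = 634.396 mm·m/s
Outflow: F_out = 5.49 × 41.7 = 228.933 mm·m/s
Steady-state rate R = (F_in − F_out)/L = (634.396 − 228.933) / 167000 m = 2.428e-03 mm/s.
R = 2.428e-03 × 3600 = 8.74 mm/hr.
Over 6.8 h: total = 8.74 × 6.8 = 59.432 ≈ 59 mm.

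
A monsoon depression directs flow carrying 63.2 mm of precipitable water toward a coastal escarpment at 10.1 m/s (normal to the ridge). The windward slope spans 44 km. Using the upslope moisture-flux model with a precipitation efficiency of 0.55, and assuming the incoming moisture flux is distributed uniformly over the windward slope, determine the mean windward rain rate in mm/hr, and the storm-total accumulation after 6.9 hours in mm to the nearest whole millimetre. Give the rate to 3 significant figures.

R ≈ 28.7 mm/hr; total ≈ 198 mm

Incoming column moisture flux per unit ridge length: F = V × PW = 10.1 × 63.2 = 638.32 mm·m/s.
Spread over the 44 km slope with efficiency ε = 0.55: R = ε·F/W = 0.55 × 638.32 / 44000 m = 7.979e-03 mm/s.
R = 7.979e-03 × 3600 = 28.7 mm/hr.
Over 6.9 h: total = 28.7 × 6.9 = 198.03 ≈ 198 mm.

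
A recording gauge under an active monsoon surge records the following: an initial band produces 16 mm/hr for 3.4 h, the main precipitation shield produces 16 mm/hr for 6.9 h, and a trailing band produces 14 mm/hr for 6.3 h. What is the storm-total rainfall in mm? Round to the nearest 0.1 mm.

Total = Σ Rᵢ Δtᵢ = 16 × 3.4 + 16 × 6.9 + 14 × 6.3
      = 54.4 + 110.4 + 88.2 = 253.0 mm.

total ≈ 253.0 mm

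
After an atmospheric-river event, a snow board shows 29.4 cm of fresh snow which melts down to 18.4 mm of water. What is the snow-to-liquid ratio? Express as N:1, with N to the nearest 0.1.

Ratio = snow depth / SWE = 294 mm / 18.4 mm = 16.0, i.e. 16.0:1.

ratio ≈ 16.0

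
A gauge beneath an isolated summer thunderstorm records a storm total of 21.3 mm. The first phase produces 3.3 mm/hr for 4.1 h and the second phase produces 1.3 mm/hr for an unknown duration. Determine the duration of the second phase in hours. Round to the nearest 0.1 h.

Known phases: 3.3 × 4.1 = 13.53 mm.
Remaining depth = 21.3 − 13.53 = 7.77 mm.
Duration = 7.77 / 1.3 = 6.0 h.

duration ≈ 6.0 h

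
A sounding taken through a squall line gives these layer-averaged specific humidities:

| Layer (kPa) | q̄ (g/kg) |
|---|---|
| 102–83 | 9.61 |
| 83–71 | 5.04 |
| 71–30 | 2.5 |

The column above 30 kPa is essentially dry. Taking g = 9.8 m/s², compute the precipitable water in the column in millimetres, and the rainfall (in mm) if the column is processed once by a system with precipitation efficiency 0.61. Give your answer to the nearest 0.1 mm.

Precipitable water is the column-integrated vapour mass per unit area: PW = (1/g) Σ q̄ Δp, with q in kg/kg and Δp in Pa (1 kg/m² of water = 1 mm).
Layer 102–83 kPa: Δp = 190 hPa = 19000 Pa, q̄ = 0.00961 kg/kg → 0.00961 × 19000 / 9.8 = 18.63 mm
Layer 83–71 kPa: Δp = 120 hPa = 12000 Pa, q̄ = 0.00504 kg/kg → 0.00504 × 12000 / 9.8 = 6.17 mm
Layer 71–30 kPa: Δp = 410 hPa = 41000 Pa, q̄ = 0.0025 kg/kg → 0.0025 × 41000 / 9.8 = 10.46 mm
PW = 18.63 + 6.17 + 10.46 = 35.26 ≈ 35.3 mm.
Rainfall = ε × PW = 0.61 × 35.3 = 21.5 mm.

PW ≈ 35.3 mm; rainfall ≈ 21.5 mm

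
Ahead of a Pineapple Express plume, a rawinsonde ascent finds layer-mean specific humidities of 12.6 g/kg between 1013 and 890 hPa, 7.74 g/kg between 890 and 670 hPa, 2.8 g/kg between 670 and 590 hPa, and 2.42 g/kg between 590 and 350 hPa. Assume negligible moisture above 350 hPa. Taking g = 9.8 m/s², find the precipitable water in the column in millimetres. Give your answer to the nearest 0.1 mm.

Precipitable water is the column-integrated vapour mass per unit area: PW = (1/g) Σ q̄ Δp, with q in kg/kg and Δp in Pa (1 kg/m² of water = 1 mm).
Layer 1013–890 hPa: Δp = 123 hPa = 12300 Pa, q̄ = 0.0126 kg/kg → 0.0126 × 12300 / 9.8 = 15.81 mm
Layer 890–670 hPa: Δp = 220 hPa = 22000 Pa, q̄ = 0.00774 kg/kg → 0.00774 × 22000 / 9.8 = 17.38 mm
Layer 670–590 hPa: Δp = 80 hPa = 8000 Pa, q̄ = 0.0028 kg/kg → 0.0028 × 8000 / 9.8 = 2.29 mm
Layer 590–350 hPa: Δp = 240 hPa = 24000 Pa, q̄ = 0.00242 kg/kg → 0.00242 × 24000 / 9.8 = 5.93 mm
PW = 15.81 + 17.38 + 2.29 + 5.93 = 41.41 ≈ 41.4 mm.

PW ≈ 41.4 mm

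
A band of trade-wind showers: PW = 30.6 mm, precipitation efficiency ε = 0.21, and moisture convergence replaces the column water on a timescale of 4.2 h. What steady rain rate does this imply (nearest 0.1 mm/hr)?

R ≈ 1.5 mm/hr

Each overturning extracts ε × PW = 0.21 × 30.6 = 6.426 mm.
Rate = ε·PW / τ = 6.426 / 4.2 h = 1.5 mm/hr.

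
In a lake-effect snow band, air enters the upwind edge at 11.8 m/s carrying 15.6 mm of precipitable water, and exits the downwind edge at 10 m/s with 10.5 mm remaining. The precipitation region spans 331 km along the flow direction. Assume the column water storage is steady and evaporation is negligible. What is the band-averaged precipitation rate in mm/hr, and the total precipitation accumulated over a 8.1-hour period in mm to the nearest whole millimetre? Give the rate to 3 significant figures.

R ≈ 0.860 mm/hr; total ≈ 7 mm

Column moisture flux per unit crosswind length is F = V × PW.
Inflow: F_in = 11.8 × 15.6 = 184.08 mm·m/s
Outflow: F_out = 10 × 10.5 = 105 mm·m/s
Steady-state rate R = (F_in − F_out)/L = (184.08 − 105) / 331000 m = 2.389e-04 mm/s.
R = 2.389e-04 × 3600 = 0.860 mm/hr.
Over 8.1 h: total = 0.860 × 8.1 = 6.966 ≈ 7 mm.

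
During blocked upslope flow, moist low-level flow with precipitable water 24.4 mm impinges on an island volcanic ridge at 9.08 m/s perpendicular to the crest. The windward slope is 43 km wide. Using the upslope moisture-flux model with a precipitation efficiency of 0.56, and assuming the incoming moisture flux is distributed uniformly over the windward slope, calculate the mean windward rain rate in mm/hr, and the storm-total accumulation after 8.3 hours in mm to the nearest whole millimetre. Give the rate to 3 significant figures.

Incoming column moisture flux per unit ridge length: F = V × PW = 9.08 × 24.4 = 221.552 mm·m/s.
Spread over the 43 km slope with efficiency ε = 0.56: R = ε·F/W = 0.56 × 221.552 / 43000 m = 2.885e-03 mm/s.
R = 2.885e-03 × 3600 = 10.4 mm/hr.
Over 8.3 h: total = 10.4 × 8.3 = 86.32 ≈ 86 mm.

R ≈ 10.4 mm/hr; total ≈ 86 mm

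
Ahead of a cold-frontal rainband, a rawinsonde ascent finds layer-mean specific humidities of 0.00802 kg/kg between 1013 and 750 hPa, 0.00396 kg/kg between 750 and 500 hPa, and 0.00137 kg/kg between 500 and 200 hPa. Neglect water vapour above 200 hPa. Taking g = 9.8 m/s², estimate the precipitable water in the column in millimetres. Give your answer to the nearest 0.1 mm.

Precipitable water is the column-integrated vapour mass per unit area: PW = (1/g) Σ q̄ Δp, with q in kg/kg and Δp in Pa (1 kg/m² of water = 1 mm).
Layer 1013–750 hPa: Δp = 263 hPa = 26300 Pa, q̄ = 0.00802 kg/kg → 0.00802 × 26300 / 9.8 = 21.52 mm
Layer 750–500 hPa: Δp = 250 hPa = 25000 Pa, q̄ = 0.00396 kg/kg → 0.00396 × 25000 / 9.8 = 10.10 mm
Layer 500–200 hPa: Δp = 300 hPa = 30000 Pa, q̄ = 0.00137 kg/kg → 0.00137 × 30000 / 9.8 = 4.19 mm
PW = 21.52 + 10.10 + 4.19 = 35.81 ≈ 35.8 mm.

PW ≈ 35.8 mm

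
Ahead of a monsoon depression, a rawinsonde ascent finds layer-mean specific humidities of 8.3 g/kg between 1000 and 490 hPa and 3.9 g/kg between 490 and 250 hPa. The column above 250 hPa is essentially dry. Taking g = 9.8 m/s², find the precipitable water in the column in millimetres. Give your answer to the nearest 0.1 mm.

Precipitable water is the column-integrated vapour mass per unit area: PW = (1/g) Σ q̄ Δp, with q in kg/kg and Δp in Pa (1 kg/m² of water = 1 mm).
Layer 1000–490 hPa: Δp = 510 hPa = 51000 Pa, q̄ = 0.0083 kg/kg → 0.0083 × 51000 / 9.8 = 43.19 mm
Layer 490–250 hPa: Δp = 240 hPa = 24000 Pa, q̄ = 0.0039 kg/kg → 0.0039 × 24000 / 9.8 = 9.55 mm
PW = 43.19 + 9.55 = 52.74 ≈ 52.7 mm.

PW ≈ 52.7 mm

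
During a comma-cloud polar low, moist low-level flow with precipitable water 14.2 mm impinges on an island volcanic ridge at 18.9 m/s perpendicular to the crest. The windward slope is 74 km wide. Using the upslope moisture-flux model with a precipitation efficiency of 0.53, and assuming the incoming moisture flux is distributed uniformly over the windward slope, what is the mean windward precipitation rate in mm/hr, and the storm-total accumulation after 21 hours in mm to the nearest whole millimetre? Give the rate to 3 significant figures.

R ≈ 6.92 mm/hr; total ≈ 145 mm

Incoming column moisture flux per unit ridge length: F = V × PW = 18.9 × 14.2 = 268.38 mm·m/s.
Spread over the 74 km slope with efficiency ε = 0.53: R = ε·F/W = 0.53 × 268.38 / 74000 m = 1.922e-03 mm/s.
R = 1.922e-03 × 3600 = 6.92 mm/hr.
Over 21 h: total = 6.92 × 21 = 145.32 ≈ 145 mm.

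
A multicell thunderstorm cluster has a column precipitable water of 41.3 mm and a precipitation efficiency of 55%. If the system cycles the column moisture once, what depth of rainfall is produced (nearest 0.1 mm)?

Rainfall = ε × PW = 0.55 × 41.3 = 22.7 mm.

rainfall ≈ 22.7 mm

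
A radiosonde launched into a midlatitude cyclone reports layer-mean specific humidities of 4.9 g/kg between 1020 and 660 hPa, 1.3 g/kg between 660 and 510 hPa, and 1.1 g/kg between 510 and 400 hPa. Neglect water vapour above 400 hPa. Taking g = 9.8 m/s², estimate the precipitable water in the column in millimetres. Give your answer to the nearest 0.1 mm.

Precipitable water is the column-integrated vapour mass per unit area: PW = (1/g) Σ q̄ Δp, with q in kg/kg and Δp in Pa (1 kg/m² of water = 1 mm).
Layer 1020–660 hPa: Δp = 360 hPa = 36000 Pa, q̄ = 0.0049 kg/kg → 0.0049 × 36000 / 9.8 = 18.00 mm
Layer 660–510 hPa: Δp = 150 hPa = 15000 Pa, q̄ = 0.0013 kg/kg → 0.0013 × 15000 / 9.8 = 1.99 mm
Layer 510–400 hPa: Δp = 110 hPa = 11000 Pa, q̄ = 0.0011 kg/kg → 0.0011 × 11000 / 9.8 = 1.23 mm
PW = 18.00 + 1.99 + 1.23 = 21.22 ≈ 21.2 mm.

PW ≈ 21.2 mm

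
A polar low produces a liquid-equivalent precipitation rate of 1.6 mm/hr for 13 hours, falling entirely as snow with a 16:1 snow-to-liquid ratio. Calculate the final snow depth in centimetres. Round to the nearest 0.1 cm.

Liquid-equivalent depth = 1.6 × 13 = 20.8 mm.
Snow depth = 20.8 mm × 16 = 332.8 mm = 33.3 cm.

snow depth ≈ 33.3 cm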